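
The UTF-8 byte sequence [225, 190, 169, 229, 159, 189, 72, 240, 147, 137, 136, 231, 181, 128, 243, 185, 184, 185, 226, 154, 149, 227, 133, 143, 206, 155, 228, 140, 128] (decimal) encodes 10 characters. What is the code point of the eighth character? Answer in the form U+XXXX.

Offset 0: leading byte 0xE1 = 11100001 → 3-byte char #1 = E1 BE A9.
Offset 3: leading byte 0xE5 = 11100101 → 3-byte char #2 = E5 9F BD.
Offset 6: leading byte 0x48 = 01001000 → 1-byte char #3 = 48.
Offset 7: leading byte 0xF0 = 11110000 → 4-byte char #4 = F0 93 89 88.
Offset 11: leading byte 0xE7 = 11100111 → 3-byte char #5 = E7 B5 80.
Offset 14: leading byte 0xF3 = 11110011 → 4-byte char #6 = F3 B9 B8 B9.
Offset 18: leading byte 0xE2 = 11100010 → 3-byte char #7 = E2 9A 95.
Offset 21: leading byte 0xE3 = 11100011 → 3-byte char #8 = E3 85 8F.
Leading byte 0xE3 = 11100011 matches 1110xxxx → 3-byte sequence.
Byte 1: 0xE3 = 11100011, payload 0011 (4 bits).
Byte 2: 0x85 = 10000101 (10xxxxxx ✓), payload 000101.
Byte 3: 0x8F = 10001111 (10xxxxxx ✓), payload 001111.
Concatenate: 0011000101001111 = 0x314F (16 bits → U+314F).

U+314F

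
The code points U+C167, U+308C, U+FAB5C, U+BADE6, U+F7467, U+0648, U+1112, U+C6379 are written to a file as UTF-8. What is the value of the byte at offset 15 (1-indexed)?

0xF3

1-indexed offset 15 is 0-indexed offset 14.
U+C167 → 3-byte form EC 85 A7 at offsets 0–2.
U+308C → 3-byte form E3 82 8C at offsets 3–5.
U+FAB5C → 4-byte form F3 BA AD 9C at offsets 6–9.
U+BADE6 → 4-byte form F2 BA B7 A6 at offsets 10–13.
U+F7467 → 4-byte form F3 B7 91 A7 at offsets 14–17.
Offset 14 falls in char 5's range; it's byte 1 of F3 B7 91 A7 = 0xF3.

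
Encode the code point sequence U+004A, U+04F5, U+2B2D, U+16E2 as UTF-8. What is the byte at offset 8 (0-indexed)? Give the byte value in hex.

U+004A → 1-byte form 4A at offsets 0–0.
U+04F5 → 2-byte form D3 B5 at offsets 1–2.
U+2B2D → 3-byte form E2 AC AD at offsets 3–5.
U+16E2 → 3-byte form E1 9B A2 at offsets 6–8.
Offset 8 falls in char 4's range; it's byte 3 of E1 9B A2 = 0xA2.

0xA2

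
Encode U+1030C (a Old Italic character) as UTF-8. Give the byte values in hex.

F0 90 8C 8C

U+1030C = 0x1030C = 66316 decimal. In range U+10000–U+10FFFF → 4-byte form: 11110xxx 10xxxxxx 10xxxxxx 10xxxxxx.
Binary (21 bits): 000010000001100001100.
Split 3+6+6+6: 000 | 010000 | 001100 | 001100.
Byte 1: 11110000 = 0xF0.
Byte 2: 10010000 = 0x90.
Byte 3: 10001100 = 0x8C.
Byte 4: 10001100 = 0x8C.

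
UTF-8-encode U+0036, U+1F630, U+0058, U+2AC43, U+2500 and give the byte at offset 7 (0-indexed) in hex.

0xAA

U+0036 → 1-byte form 36 at offsets 0–0.
U+1F630 → 4-byte form F0 9F 98 B0 at offsets 1–4.
U+0058 → 1-byte form 58 at offsets 5–5.
U+2AC43 → 4-byte form F0 AA B1 83 at offsets 6–9.
Offset 7 falls in char 4's range; it's byte 2 of F0 AA B1 83 = 0xAA.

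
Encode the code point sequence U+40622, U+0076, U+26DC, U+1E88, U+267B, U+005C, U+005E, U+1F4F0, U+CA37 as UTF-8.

U+40622: 4-byte form → F1 80 98 A2.
U+0076: 1-byte form → 76.
U+26DC: 3-byte form → E2 9B 9C.
U+1E88: 3-byte form → E1 BA 88.
U+267B: 3-byte form → E2 99 BB.
U+005C: 1-byte form → 5C.
U+005E: 1-byte form → 5E.
U+1F4F0: 4-byte form → F0 9F 93 B0.
U+CA37: 3-byte form → EC A8 B7.
Concatenated (23 bytes): F1 80 98 A2 76 E2 9B 9C E1 BA 88 E2 99 BB 5C 5E F0 9F 93 B0 EC A8 B7.

F1 80 98 A2 76 E2 9B 9C E1 BA 88 E2 99 BB 5C 5E F0 9F 93 B0 EC A8 B7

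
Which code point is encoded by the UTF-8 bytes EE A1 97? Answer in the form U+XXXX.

U+E857

Leading byte 0xEE = 11101110 matches 1110xxxx → 3-byte sequence.
Byte 1: 0xEE = 11101110, payload 1110 (4 bits).
Byte 2: 0xA1 = 10100001 (10xxxxxx ✓), payload 100001.
Byte 3: 0x97 = 10010111 (10xxxxxx ✓), payload 010111.
Concatenate: 1110100001010111 = 0xE857 (16 bits → U+E857).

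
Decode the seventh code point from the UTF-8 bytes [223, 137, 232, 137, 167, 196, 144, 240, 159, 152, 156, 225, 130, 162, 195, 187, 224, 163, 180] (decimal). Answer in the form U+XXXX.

U+08F4

Offset 0: leading byte 0xDF = 11011111 → 2-byte char #1 = DF 89.
Offset 2: leading byte 0xE8 = 11101000 → 3-byte char #2 = E8 89 A7.
Offset 5: leading byte 0xC4 = 11000100 → 2-byte char #3 = C4 90.
Offset 7: leading byte 0xF0 = 11110000 → 4-byte char #4 = F0 9F 98 9C.
Offset 11: leading byte 0xE1 = 11100001 → 3-byte char #5 = E1 82 A2.
Offset 14: leading byte 0xC3 = 11000011 → 2-byte char #6 = C3 BB.
Offset 16: leading byte 0xE0 = 11100000 → 3-byte char #7 = E0 A3 B4.
Leading byte 0xE0 = 11100000 matches 1110xxxx → 3-byte sequence.
Byte 1: 0xE0 = 11100000, payload 0000 (4 bits).
Byte 2: 0xA3 = 10100011 (10xxxxxx ✓), payload 100011.
Byte 3: 0xB4 = 10110100 (10xxxxxx ✓), payload 110100.
Concatenate: 0000100011110100 = 0x8F4 (16 bits → U+08F4).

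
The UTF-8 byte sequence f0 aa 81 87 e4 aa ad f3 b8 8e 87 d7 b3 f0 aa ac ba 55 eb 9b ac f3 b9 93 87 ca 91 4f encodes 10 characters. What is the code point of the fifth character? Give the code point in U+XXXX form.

U+2AB3A

Offset 0: leading byte 0xF0 = 11110000 → 4-byte char #1 = F0 AA 81 87.
Offset 4: leading byte 0xE4 = 11100100 → 3-byte char #2 = E4 AA AD.
Offset 7: leading byte 0xF3 = 11110011 → 4-byte char #3 = F3 B8 8E 87.
Offset 11: leading byte 0xD7 = 11010111 → 2-byte char #4 = D7 B3.
Offset 13: leading byte 0xF0 = 11110000 → 4-byte char #5 = F0 AA AC BA.
Leading byte 0xF0 = 11110000 matches 11110xxx → 4-byte sequence.
Byte 1: 0xF0 = 11110000, payload 000 (3 bits).
Byte 2: 0xAA = 10101010 (10xxxxxx ✓), payload 101010.
Byte 3: 0xAC = 10101100 (10xxxxxx ✓), payload 101100.
Byte 4: 0xBA = 10111010 (10xxxxxx ✓), payload 111010.
Concatenate: 000101010101100111010 = 0x2AB3A (21 bits → U+2AB3A).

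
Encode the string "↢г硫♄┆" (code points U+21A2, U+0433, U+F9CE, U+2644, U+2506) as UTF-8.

U+21A2: 3-byte form → E2 86 A2.
U+0433: 2-byte form → D0 B3.
U+F9CE: 3-byte form → EF A7 8E.
U+2644: 3-byte form → E2 99 84.
U+2506: 3-byte form → E2 94 86.
Concatenated (14 bytes): E2 86 A2 D0 B3 EF A7 8E E2 99 84 E2 94 86.

E2 86 A2 D0 B3 EF A7 8E E2 99 84 E2 94 86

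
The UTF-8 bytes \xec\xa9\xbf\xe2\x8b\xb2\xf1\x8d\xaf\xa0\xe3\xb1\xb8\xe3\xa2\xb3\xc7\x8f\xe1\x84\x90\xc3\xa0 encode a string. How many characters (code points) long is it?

8

Byte at offset 0: 0xEC = 11101100 → 3-byte char (#1). Advance 3.
Byte at offset 3: 0xE2 = 11100010 → 3-byte char (#2). Advance 3.
Byte at offset 6: 0xF1 = 11110001 → 4-byte char (#3). Advance 4.
Byte at offset 10: 0xE3 = 11100011 → 3-byte char (#4). Advance 3.
Byte at offset 13: 0xE3 = 11100011 → 3-byte char (#5). Advance 3.
Byte at offset 16: 0xC7 = 11000111 → 2-byte char (#6). Advance 2.
Byte at offset 18: 0xE1 = 11100001 → 3-byte char (#7). Advance 3.
Byte at offset 21: 0xC3 = 11000011 → 2-byte char (#8). Advance 2.
Reached end at offset 23 after 8 code points.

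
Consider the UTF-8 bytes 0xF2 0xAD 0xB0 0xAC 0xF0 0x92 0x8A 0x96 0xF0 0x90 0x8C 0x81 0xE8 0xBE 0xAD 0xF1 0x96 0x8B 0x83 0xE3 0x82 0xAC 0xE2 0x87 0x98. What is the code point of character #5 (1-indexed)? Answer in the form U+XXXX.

Offset 0: leading byte 0xF2 = 11110010 → 4-byte char #1 = F2 AD B0 AC.
Offset 4: leading byte 0xF0 = 11110000 → 4-byte char #2 = F0 92 8A 96.
Offset 8: leading byte 0xF0 = 11110000 → 4-byte char #3 = F0 90 8C 81.
Offset 12: leading byte 0xE8 = 11101000 → 3-byte char #4 = E8 BE AD.
Offset 15: leading byte 0xF1 = 11110001 → 4-byte char #5 = F1 96 8B 83.
Leading byte 0xF1 = 11110001 matches 11110xxx → 4-byte sequence.
Byte 1: 0xF1 = 11110001, payload 001 (3 bits).
Byte 2: 0x96 = 10010110 (10xxxxxx ✓), payload 010110.
Byte 3: 0x8B = 10001011 (10xxxxxx ✓), payload 001011.
Byte 4: 0x83 = 10000011 (10xxxxxx ✓), payload 000011.
Concatenate: 001010110001011000011 = 0x562C3 (21 bits → U+562C3).

U+562C3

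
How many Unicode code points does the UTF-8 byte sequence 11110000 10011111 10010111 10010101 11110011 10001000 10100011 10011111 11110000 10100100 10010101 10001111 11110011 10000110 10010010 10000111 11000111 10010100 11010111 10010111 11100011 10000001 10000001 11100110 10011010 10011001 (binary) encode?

Byte at offset 0: 0xF0 = 11110000 → 4-byte char (#1). Advance 4.
Byte at offset 4: 0xF3 = 11110011 → 4-byte char (#2). Advance 4.
Byte at offset 8: 0xF0 = 11110000 → 4-byte char (#3). Advance 4.
Byte at offset 12: 0xF3 = 11110011 → 4-byte char (#4). Advance 4.
Byte at offset 16: 0xC7 = 11000111 → 2-byte char (#5). Advance 2.
Byte at offset 18: 0xD7 = 11010111 → 2-byte char (#6). Advance 2.
Byte at offset 20: 0xE3 = 11100011 → 3-byte char (#7). Advance 3.
Byte at offset 23: 0xE6 = 11100110 → 3-byte char (#8). Advance 3.
Reached end at offset 26 after 8 code points.

8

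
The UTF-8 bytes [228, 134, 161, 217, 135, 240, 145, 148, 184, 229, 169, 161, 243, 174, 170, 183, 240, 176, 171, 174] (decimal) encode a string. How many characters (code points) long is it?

6

Byte at offset 0: 0xE4 = 11100100 → 3-byte char (#1). Advance 3.
Byte at offset 3: 0xD9 = 11011001 → 2-byte char (#2). Advance 2.
Byte at offset 5: 0xF0 = 11110000 → 4-byte char (#3). Advance 4.
Byte at offset 9: 0xE5 = 11100101 → 3-byte char (#4). Advance 3.
Byte at offset 12: 0xF3 = 11110011 → 4-byte char (#5). Advance 4.
Byte at offset 16: 0xF0 = 11110000 → 4-byte char (#6). Advance 4.
Reached end at offset 20 after 6 code points.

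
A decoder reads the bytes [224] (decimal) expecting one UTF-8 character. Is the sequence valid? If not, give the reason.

invalid (sequence truncated)

Leading byte 0xE0 = 11100000 → 3-byte form, but only 1 byte is present.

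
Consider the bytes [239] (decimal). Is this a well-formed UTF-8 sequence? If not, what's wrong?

Leading byte 0xEF = 11101111 → 3-byte form, but only 1 byte is present.

invalid (sequence truncated)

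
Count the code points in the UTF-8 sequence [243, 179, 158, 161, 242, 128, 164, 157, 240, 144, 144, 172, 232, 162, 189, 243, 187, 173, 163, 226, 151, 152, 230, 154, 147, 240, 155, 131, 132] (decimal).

Byte at offset 0: 0xF3 = 11110011 → 4-byte char (#1). Advance 4.
Byte at offset 4: 0xF2 = 11110010 → 4-byte char (#2). Advance 4.
Byte at offset 8: 0xF0 = 11110000 → 4-byte char (#3). Advance 4.
Byte at offset 12: 0xE8 = 11101000 → 3-byte char (#4). Advance 3.
Byte at offset 15: 0xF3 = 11110011 → 4-byte char (#5). Advance 4.
Byte at offset 19: 0xE2 = 11100010 → 3-byte char (#6). Advance 3.
Byte at offset 22: 0xE6 = 11100110 → 3-byte char (#7). Advance 3.
Byte at offset 25: 0xF0 = 11110000 → 4-byte char (#8). Advance 4.
Reached end at offset 29 after 8 code points.

8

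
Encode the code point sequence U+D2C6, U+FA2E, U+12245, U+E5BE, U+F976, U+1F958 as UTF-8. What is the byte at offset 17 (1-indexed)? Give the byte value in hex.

1-indexed offset 17 is 0-indexed offset 16.
U+D2C6 → 3-byte form ED 8B 86 at offsets 0–2.
U+FA2E → 3-byte form EF A8 AE at offsets 3–5.
U+12245 → 4-byte form F0 92 89 85 at offsets 6–9.
U+E5BE → 3-byte form EE 96 BE at offsets 10–12.
U+F976 → 3-byte form EF A5 B6 at offsets 13–15.
U+1F958 → 4-byte form F0 9F A5 98 at offsets 16–19.
Offset 16 falls in char 6's range; it's byte 1 of F0 9F A5 98 = 0xF0.

0xF0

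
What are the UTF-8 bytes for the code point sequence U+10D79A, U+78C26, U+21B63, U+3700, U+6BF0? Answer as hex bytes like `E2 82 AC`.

F4 8D 9E 9A F1 B8 B0 A6 F0 A1 AD A3 E3 9C 80 E6 AF B0

U+10D79A: 4-byte form → F4 8D 9E 9A.
U+78C26: 4-byte form → F1 B8 B0 A6.
U+21B63: 4-byte form → F0 A1 AD A3.
U+3700: 3-byte form → E3 9C 80.
U+6BF0: 3-byte form → E6 AF B0.
Concatenated (18 bytes): F4 8D 9E 9A F1 B8 B0 A6 F0 A1 AD A3 E3 9C 80 E6 AF B0.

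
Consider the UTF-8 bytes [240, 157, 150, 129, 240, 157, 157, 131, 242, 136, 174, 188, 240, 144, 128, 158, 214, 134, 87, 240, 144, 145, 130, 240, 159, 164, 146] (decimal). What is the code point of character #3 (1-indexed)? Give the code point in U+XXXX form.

U+88BBC

Offset 0: leading byte 0xF0 = 11110000 → 4-byte char #1 = F0 9D 96 81.
Offset 4: leading byte 0xF0 = 11110000 → 4-byte char #2 = F0 9D 9D 83.
Offset 8: leading byte 0xF2 = 11110010 → 4-byte char #3 = F2 88 AE BC.
Leading byte 0xF2 = 11110010 matches 11110xxx → 4-byte sequence.
Byte 1: 0xF2 = 11110010, payload 010 (3 bits).
Byte 2: 0x88 = 10001000 (10xxxxxx ✓), payload 001000.
Byte 3: 0xAE = 10101110 (10xxxxxx ✓), payload 101110.
Byte 4: 0xBC = 10111100 (10xxxxxx ✓), payload 111100.
Concatenate: 010001000101110111100 = 0x88BBC (21 bits → U+88BBC).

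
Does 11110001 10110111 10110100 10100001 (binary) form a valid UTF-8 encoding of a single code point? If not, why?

valid

Leading byte 0xF1 = 11110001 → 4-byte form.
Continuation bytes 0xB7=10110111, 0xB4=10110100, 0xA1=10100001 all match 10xxxxxx.
Decoded value 0x77D21 is ≥ 0x10000 (shortest form) and not a surrogate.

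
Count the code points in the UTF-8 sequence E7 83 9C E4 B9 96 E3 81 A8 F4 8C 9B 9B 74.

Byte at offset 0: 0xE7 = 11100111 → 3-byte char (#1). Advance 3.
Byte at offset 3: 0xE4 = 11100100 → 3-byte char (#2). Advance 3.
Byte at offset 6: 0xE3 = 11100011 → 3-byte char (#3). Advance 3.
Byte at offset 9: 0xF4 = 11110100 → 4-byte char (#4). Advance 4.
Byte at offset 13: 0x74 = 01110100 → 1-byte char (#5). Advance 1.
Reached end at offset 14 after 5 code points.

5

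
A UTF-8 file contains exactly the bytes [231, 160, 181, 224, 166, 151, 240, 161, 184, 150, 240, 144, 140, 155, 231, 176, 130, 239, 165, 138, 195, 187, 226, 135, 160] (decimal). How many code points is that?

Byte at offset 0: 0xE7 = 11100111 → 3-byte char (#1). Advance 3.
Byte at offset 3: 0xE0 = 11100000 → 3-byte char (#2). Advance 3.
Byte at offset 6: 0xF0 = 11110000 → 4-byte char (#3). Advance 4.
Byte at offset 10: 0xF0 = 11110000 → 4-byte char (#4). Advance 4.
Byte at offset 14: 0xE7 = 11100111 → 3-byte char (#5). Advance 3.
Byte at offset 17: 0xEF = 11101111 → 3-byte char (#6). Advance 3.
Byte at offset 20: 0xC3 = 11000011 → 2-byte char (#7). Advance 2.
Byte at offset 22: 0xE2 = 11100010 → 3-byte char (#8). Advance 3.
Reached end at offset 25 after 8 code points.

8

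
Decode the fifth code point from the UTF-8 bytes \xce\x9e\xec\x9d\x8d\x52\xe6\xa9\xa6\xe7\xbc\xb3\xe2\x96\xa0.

Offset 0: leading byte 0xCE = 11001110 → 2-byte char #1 = CE 9E.
Offset 2: leading byte 0xEC = 11101100 → 3-byte char #2 = EC 9D 8D.
Offset 5: leading byte 0x52 = 01010010 → 1-byte char #3 = 52.
Offset 6: leading byte 0xE6 = 11100110 → 3-byte char #4 = E6 A9 A6.
Offset 9: leading byte 0xE7 = 11100111 → 3-byte char #5 = E7 BC B3.
Leading byte 0xE7 = 11100111 matches 1110xxxx → 3-byte sequence.
Byte 1: 0xE7 = 11100111, payload 0111 (4 bits).
Byte 2: 0xBC = 10111100 (10xxxxxx ✓), payload 111100.
Byte 3: 0xB3 = 10110011 (10xxxxxx ✓), payload 110011.
Concatenate: 0111111100110011 = 0x7F33 (16 bits → U+7F33).

U+7F33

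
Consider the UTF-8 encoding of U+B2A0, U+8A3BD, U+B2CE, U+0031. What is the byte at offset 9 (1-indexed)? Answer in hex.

1-indexed offset 9 is 0-indexed offset 8.
U+B2A0 → 3-byte form EB 8A A0 at offsets 0–2.
U+8A3BD → 4-byte form F2 8A 8E BD at offsets 3–6.
U+B2CE → 3-byte form EB 8B 8E at offsets 7–9.
Offset 8 falls in char 3's range; it's byte 2 of EB 8B 8E = 0x8B.

0x8B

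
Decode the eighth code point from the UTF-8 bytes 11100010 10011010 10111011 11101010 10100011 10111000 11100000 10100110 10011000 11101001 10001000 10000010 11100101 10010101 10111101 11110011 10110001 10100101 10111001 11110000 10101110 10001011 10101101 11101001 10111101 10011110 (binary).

Offset 0: leading byte 0xE2 = 11100010 → 3-byte char #1 = E2 9A BB.
Offset 3: leading byte 0xEA = 11101010 → 3-byte char #2 = EA A3 B8.
Offset 6: leading byte 0xE0 = 11100000 → 3-byte char #3 = E0 A6 98.
Offset 9: leading byte 0xE9 = 11101001 → 3-byte char #4 = E9 88 82.
Offset 12: leading byte 0xE5 = 11100101 → 3-byte char #5 = E5 95 BD.
Offset 15: leading byte 0xF3 = 11110011 → 4-byte char #6 = F3 B1 A5 B9.
Offset 19: leading byte 0xF0 = 11110000 → 4-byte char #7 = F0 AE 8B AD.
Offset 23: leading byte 0xE9 = 11101001 → 3-byte char #8 = E9 BD 9E.
Leading byte 0xE9 = 11101001 matches 1110xxxx → 3-byte sequence.
Byte 1: 0xE9 = 11101001, payload 1001 (4 bits).
Byte 2: 0xBD = 10111101 (10xxxxxx ✓), payload 111101.
Byte 3: 0x9E = 10011110 (10xxxxxx ✓), payload 011110.
Concatenate: 1001111101011110 = 0x9F5E (16 bits → U+9F5E).

U+9F5E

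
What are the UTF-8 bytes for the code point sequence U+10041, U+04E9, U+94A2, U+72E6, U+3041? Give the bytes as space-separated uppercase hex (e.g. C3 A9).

U+10041: 4-byte form → F0 90 81 81.
U+04E9: 2-byte form → D3 A9.
U+94A2: 3-byte form → E9 92 A2.
U+72E6: 3-byte form → E7 8B A6.
U+3041: 3-byte form → E3 81 81.
Concatenated (15 bytes): F0 90 81 81 D3 A9 E9 92 A2 E7 8B A6 E3 81 81.

F0 90 81 81 D3 A9 E9 92 A2 E7 8B A6 E3 81 81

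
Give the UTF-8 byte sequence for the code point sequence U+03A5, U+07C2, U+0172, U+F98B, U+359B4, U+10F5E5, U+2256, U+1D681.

U+03A5: 2-byte form → CE A5.
U+07C2: 2-byte form → DF 82.
U+0172: 2-byte form → C5 B2.
U+F98B: 3-byte form → EF A6 8B.
U+359B4: 4-byte form → F0 B5 A6 B4.
U+10F5E5: 4-byte form → F4 8F 97 A5.
U+2256: 3-byte form → E2 89 96.
U+1D681: 4-byte form → F0 9D 9A 81.
Concatenated (24 bytes): CE A5 DF 82 C5 B2 EF A6 8B F0 B5 A6 B4 F4 8F 97 A5 E2 89 96 F0 9D 9A 81.

CE A5 DF 82 C5 B2 EF A6 8B F0 B5 A6 B4 F4 8F 97 A5 E2 89 96 F0 9D 9A 81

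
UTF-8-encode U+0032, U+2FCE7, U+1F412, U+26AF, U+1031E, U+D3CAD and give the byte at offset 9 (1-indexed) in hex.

1-indexed offset 9 is 0-indexed offset 8.
U+0032 → 1-byte form 32 at offsets 0–0.
U+2FCE7 → 4-byte form F0 AF B3 A7 at offsets 1–4.
U+1F412 → 4-byte form F0 9F 90 92 at offsets 5–8.
Offset 8 falls in char 3's range; it's byte 4 of F0 9F 90 92 = 0x92.

0x92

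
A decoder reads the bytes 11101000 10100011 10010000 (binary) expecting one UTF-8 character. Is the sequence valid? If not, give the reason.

valid

Leading byte 0xE8 = 11101000 → 3-byte form.
Continuation bytes 0xA3=10100011, 0x90=10010000 all match 10xxxxxx.
Decoded value 0x88D0 is ≥ 0x800 (shortest form) and not a surrogate.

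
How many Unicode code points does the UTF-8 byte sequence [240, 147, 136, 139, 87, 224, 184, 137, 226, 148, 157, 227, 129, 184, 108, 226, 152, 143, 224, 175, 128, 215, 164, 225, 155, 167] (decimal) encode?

Byte at offset 0: 0xF0 = 11110000 → 4-byte char (#1). Advance 4.
Byte at offset 4: 0x57 = 01010111 → 1-byte char (#2). Advance 1.
Byte at offset 5: 0xE0 = 11100000 → 3-byte char (#3). Advance 3.
Byte at offset 8: 0xE2 = 11100010 → 3-byte char (#4). Advance 3.
Byte at offset 11: 0xE3 = 11100011 → 3-byte char (#5). Advance 3.
Byte at offset 14: 0x6C = 01101100 → 1-byte char (#6). Advance 1.
Byte at offset 15: 0xE2 = 11100010 → 3-byte char (#7). Advance 3.
Byte at offset 18: 0xE0 = 11100000 → 3-byte char (#8). Advance 3.
Byte at offset 21: 0xD7 = 11010111 → 2-byte char (#9). Advance 2.
Byte at offset 23: 0xE1 = 11100001 → 3-byte char (#10). Advance 3.
Reached end at offset 26 after 10 code points.

10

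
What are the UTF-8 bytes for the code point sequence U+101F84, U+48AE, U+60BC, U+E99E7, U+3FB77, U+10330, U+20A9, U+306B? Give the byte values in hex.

U+101F84: 4-byte form → F4 81 BE 84.
U+48AE: 3-byte form → E4 A2 AE.
U+60BC: 3-byte form → E6 82 BC.
U+E99E7: 4-byte form → F3 A9 A7 A7.
U+3FB77: 4-byte form → F0 BF AD B7.
U+10330: 4-byte form → F0 90 8C B0.
U+20A9: 3-byte form → E2 82 A9.
U+306B: 3-byte form → E3 81 AB.
Concatenated (28 bytes): F4 81 BE 84 E4 A2 AE E6 82 BC F3 A9 A7 A7 F0 BF AD B7 F0 90 8C B0 E2 82 A9 E3 81 AB.

F4 81 BE 84 E4 A2 AE E6 82 BC F3 A9 A7 A7 F0 BF AD B7 F0 90 8C B0 E2 82 A9 E3 81 AB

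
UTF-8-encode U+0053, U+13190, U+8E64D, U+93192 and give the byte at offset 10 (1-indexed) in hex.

0xF2

1-indexed offset 10 is 0-indexed offset 9.
U+0053 → 1-byte form 53 at offsets 0–0.
U+13190 → 4-byte form F0 93 86 90 at offsets 1–4.
U+8E64D → 4-byte form F2 8E 99 8D at offsets 5–8.
U+93192 → 4-byte form F2 93 86 92 at offsets 9–12.
Offset 9 falls in char 4's range; it's byte 1 of F2 93 86 92 = 0xF2.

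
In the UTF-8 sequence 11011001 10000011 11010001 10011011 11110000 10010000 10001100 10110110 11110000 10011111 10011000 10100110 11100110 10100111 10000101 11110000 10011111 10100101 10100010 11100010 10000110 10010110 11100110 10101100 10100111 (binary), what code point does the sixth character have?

U+1F962

Offset 0: leading byte 0xD9 = 11011001 → 2-byte char #1 = D9 83.
Offset 2: leading byte 0xD1 = 11010001 → 2-byte char #2 = D1 9B.
Offset 4: leading byte 0xF0 = 11110000 → 4-byte char #3 = F0 90 8C B6.
Offset 8: leading byte 0xF0 = 11110000 → 4-byte char #4 = F0 9F 98 A6.
Offset 12: leading byte 0xE6 = 11100110 → 3-byte char #5 = E6 A7 85.
Offset 15: leading byte 0xF0 = 11110000 → 4-byte char #6 = F0 9F A5 A2.
Leading byte 0xF0 = 11110000 matches 11110xxx → 4-byte sequence.
Byte 1: 0xF0 = 11110000, payload 000 (3 bits).
Byte 2: 0x9F = 10011111 (10xxxxxx ✓), payload 011111.
Byte 3: 0xA5 = 10100101 (10xxxxxx ✓), payload 100101.
Byte 4: 0xA2 = 10100010 (10xxxxxx ✓), payload 100010.
Concatenate: 000011111100101100010 = 0x1F962 (21 bits → U+1F962).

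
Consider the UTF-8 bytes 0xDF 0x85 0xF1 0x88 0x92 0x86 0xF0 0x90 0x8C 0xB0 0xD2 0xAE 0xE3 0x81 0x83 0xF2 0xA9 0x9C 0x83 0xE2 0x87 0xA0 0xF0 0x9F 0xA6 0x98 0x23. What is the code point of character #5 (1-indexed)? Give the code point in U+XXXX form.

U+3043

Offset 0: leading byte 0xDF = 11011111 → 2-byte char #1 = DF 85.
Offset 2: leading byte 0xF1 = 11110001 → 4-byte char #2 = F1 88 92 86.
Offset 6: leading byte 0xF0 = 11110000 → 4-byte char #3 = F0 90 8C B0.
Offset 10: leading byte 0xD2 = 11010010 → 2-byte char #4 = D2 AE.
Offset 12: leading byte 0xE3 = 11100011 → 3-byte char #5 = E3 81 83.
Leading byte 0xE3 = 11100011 matches 1110xxxx → 3-byte sequence.
Byte 1: 0xE3 = 11100011, payload 0011 (4 bits).
Byte 2: 0x81 = 10000001 (10xxxxxx ✓), payload 000001.
Byte 3: 0x83 = 10000011 (10xxxxxx ✓), payload 000011.
Concatenate: 0011000001000011 = 0x3043 (16 bits → U+3043).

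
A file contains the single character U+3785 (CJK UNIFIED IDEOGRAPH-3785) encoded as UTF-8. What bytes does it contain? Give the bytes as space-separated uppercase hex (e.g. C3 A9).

E3 9E 85

U+3785 = 0x3785 = 14213 decimal. In range U+0800–U+FFFF → 3-byte form: 1110xxxx 10xxxxxx 10xxxxxx.
Binary (16 bits): 0011011110000101.
Split 4+6+6: 0011 | 011110 | 000101.
Byte 1: 11100011 = 0xE3.
Byte 2: 10011110 = 0x9E.
Byte 3: 10000101 = 0x85.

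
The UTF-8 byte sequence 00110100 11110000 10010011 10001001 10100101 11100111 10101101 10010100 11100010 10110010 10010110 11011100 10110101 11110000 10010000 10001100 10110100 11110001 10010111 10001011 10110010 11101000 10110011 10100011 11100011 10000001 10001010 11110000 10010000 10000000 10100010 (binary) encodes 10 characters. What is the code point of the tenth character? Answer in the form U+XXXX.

U+10022

Offset 0: leading byte 0x34 = 00110100 → 1-byte char #1 = 34.
Offset 1: leading byte 0xF0 = 11110000 → 4-byte char #2 = F0 93 89 A5.
Offset 5: leading byte 0xE7 = 11100111 → 3-byte char #3 = E7 AD 94.
Offset 8: leading byte 0xE2 = 11100010 → 3-byte char #4 = E2 B2 96.
Offset 11: leading byte 0xDC = 11011100 → 2-byte char #5 = DC B5.
Offset 13: leading byte 0xF0 = 11110000 → 4-byte char #6 = F0 90 8C B4.
Offset 17: leading byte 0xF1 = 11110001 → 4-byte char #7 = F1 97 8B B2.
Offset 21: leading byte 0xE8 = 11101000 → 3-byte char #8 = E8 B3 A3.
Offset 24: leading byte 0xE3 = 11100011 → 3-byte char #9 = E3 81 8A.
Offset 27: leading byte 0xF0 = 11110000 → 4-byte char #10 = F0 90 80 A2.
Leading byte 0xF0 = 11110000 matches 11110xxx → 4-byte sequence.
Byte 1: 0xF0 = 11110000, payload 000 (3 bits).
Byte 2: 0x90 = 10010000 (10xxxxxx ✓), payload 010000.
Byte 3: 0x80 = 10000000 (10xxxxxx ✓), payload 000000.
Byte 4: 0xA2 = 10100010 (10xxxxxx ✓), payload 100010.
Concatenate: 000010000000000100010 = 0x10022 (21 bits → U+10022).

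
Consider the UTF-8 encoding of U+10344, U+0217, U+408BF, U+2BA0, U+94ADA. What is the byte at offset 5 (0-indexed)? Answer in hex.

U+10344 → 4-byte form F0 90 8D 84 at offsets 0–3.
U+0217 → 2-byte form C8 97 at offsets 4–5.
Offset 5 falls in char 2's range; it's byte 2 of C8 97 = 0x97.

0x97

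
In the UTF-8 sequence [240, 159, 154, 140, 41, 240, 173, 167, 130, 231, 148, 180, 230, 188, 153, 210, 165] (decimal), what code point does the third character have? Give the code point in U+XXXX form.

U+2D9C2

Offset 0: leading byte 0xF0 = 11110000 → 4-byte char #1 = F0 9F 9A 8C.
Offset 4: leading byte 0x29 = 00101001 → 1-byte char #2 = 29.
Offset 5: leading byte 0xF0 = 11110000 → 4-byte char #3 = F0 AD A7 82.
Leading byte 0xF0 = 11110000 matches 11110xxx → 4-byte sequence.
Byte 1: 0xF0 = 11110000, payload 000 (3 bits).
Byte 2: 0xAD = 10101101 (10xxxxxx ✓), payload 101101.
Byte 3: 0xA7 = 10100111 (10xxxxxx ✓), payload 100111.
Byte 4: 0x82 = 10000010 (10xxxxxx ✓), payload 000010.
Concatenate: 000101101100111000010 = 0x2D9C2 (21 bits → U+2D9C2).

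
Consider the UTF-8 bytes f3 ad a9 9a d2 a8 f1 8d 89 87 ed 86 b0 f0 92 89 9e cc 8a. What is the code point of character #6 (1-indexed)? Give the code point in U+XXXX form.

U+030A

Offset 0: leading byte 0xF3 = 11110011 → 4-byte char #1 = F3 AD A9 9A.
Offset 4: leading byte 0xD2 = 11010010 → 2-byte char #2 = D2 A8.
Offset 6: leading byte 0xF1 = 11110001 → 4-byte char #3 = F1 8D 89 87.
Offset 10: leading byte 0xED = 11101101 → 3-byte char #4 = ED 86 B0.
Offset 13: leading byte 0xF0 = 11110000 → 4-byte char #5 = F0 92 89 9E.
Offset 17: leading byte 0xCC = 11001100 → 2-byte char #6 = CC 8A.
Leading byte 0xCC = 11001100 matches 110xxxxx → 2-byte sequence.
Byte 1: 0xCC = 11001100, payload 01100 (5 bits).
Byte 2: 0x8A = 10001010 (10xxxxxx ✓), payload 001010.
Concatenate: 01100001010 = 0x30A (11 bits → U+030A).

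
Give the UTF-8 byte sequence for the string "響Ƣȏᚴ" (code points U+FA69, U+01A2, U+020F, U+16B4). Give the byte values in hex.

U+FA69: 3-byte form → EF A9 A9.
U+01A2: 2-byte form → C6 A2.
U+020F: 2-byte form → C8 8F.
U+16B4: 3-byte form → E1 9A B4.
Concatenated (10 bytes): EF A9 A9 C6 A2 C8 8F E1 9A B4.

EF A9 A9 C6 A2 C8 8F E1 9A B4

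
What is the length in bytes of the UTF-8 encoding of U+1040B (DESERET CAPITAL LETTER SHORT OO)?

U+1040B = 0x1040B. UTF-8 uses 1 byte below 0x80, 2 below 0x800, 3 below 0x10000, 4 up to 0x10FFFF. 0x1040B is in U+10000–U+10FFFF → 4 bytes.

4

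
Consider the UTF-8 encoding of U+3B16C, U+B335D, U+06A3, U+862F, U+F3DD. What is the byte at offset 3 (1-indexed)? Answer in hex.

1-indexed offset 3 is 0-indexed offset 2.
U+3B16C → 4-byte form F0 BB 85 AC at offsets 0–3.
Offset 2 falls in char 1's range; it's byte 3 of F0 BB 85 AC = 0x85.

0x85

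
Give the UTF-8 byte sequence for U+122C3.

F0 92 8B 83

U+122C3 = 0x122C3 = 74435 decimal. In range U+10000–U+10FFFF → 4-byte form: 11110xxx 10xxxxxx 10xxxxxx 10xxxxxx.
Binary (21 bits): 000010010001011000011.
Split 3+6+6+6: 000 | 010010 | 001011 | 000011.
Byte 1: 11110000 = 0xF0.
Byte 2: 10010010 = 0x92.
Byte 3: 10001011 = 0x8B.
Byte 4: 10000011 = 0x83.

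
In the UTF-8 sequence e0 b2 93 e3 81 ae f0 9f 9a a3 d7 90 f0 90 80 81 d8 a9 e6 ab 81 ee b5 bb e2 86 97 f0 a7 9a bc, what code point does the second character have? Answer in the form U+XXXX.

U+306E

Offset 0: leading byte 0xE0 = 11100000 → 3-byte char #1 = E0 B2 93.
Offset 3: leading byte 0xE3 = 11100011 → 3-byte char #2 = E3 81 AE.
Leading byte 0xE3 = 11100011 matches 1110xxxx → 3-byte sequence.
Byte 1: 0xE3 = 11100011, payload 0011 (4 bits).
Byte 2: 0x81 = 10000001 (10xxxxxx ✓), payload 000001.
Byte 3: 0xAE = 10101110 (10xxxxxx ✓), payload 101110.
Concatenate: 0011000001101110 = 0x306E (16 bits → U+306E).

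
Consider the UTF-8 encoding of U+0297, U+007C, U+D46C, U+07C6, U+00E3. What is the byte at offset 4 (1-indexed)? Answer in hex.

0xED

1-indexed offset 4 is 0-indexed offset 3.
U+0297 → 2-byte form CA 97 at offsets 0–1.
U+007C → 1-byte form 7C at offsets 2–2.
U+D46C → 3-byte form ED 91 AC at offsets 3–5.
Offset 3 falls in char 3's range; it's byte 1 of ED 91 AC = 0xED.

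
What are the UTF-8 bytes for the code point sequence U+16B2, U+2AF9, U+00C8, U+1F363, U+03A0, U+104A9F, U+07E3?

U+16B2: 3-byte form → E1 9A B2.
U+2AF9: 3-byte form → E2 AB B9.
U+00C8: 2-byte form → C3 88.
U+1F363: 4-byte form → F0 9F 8D A3.
U+03A0: 2-byte form → CE A0.
U+104A9F: 4-byte form → F4 84 AA 9F.
U+07E3: 2-byte form → DF A3.
Concatenated (20 bytes): E1 9A B2 E2 AB B9 C3 88 F0 9F 8D A3 CE A0 F4 84 AA 9F DF A3.

E1 9A B2 E2 AB B9 C3 88 F0 9F 8D A3 CE A0 F4 84 AA 9F DF A3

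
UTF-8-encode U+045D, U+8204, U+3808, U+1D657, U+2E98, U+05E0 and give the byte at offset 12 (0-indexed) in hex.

U+045D → 2-byte form D1 9D at offsets 0–1.
U+8204 → 3-byte form E8 88 84 at offsets 2–4.
U+3808 → 3-byte form E3 A0 88 at offsets 5–7.
U+1D657 → 4-byte form F0 9D 99 97 at offsets 8–11.
U+2E98 → 3-byte form E2 BA 98 at offsets 12–14.
Offset 12 falls in char 5's range; it's byte 1 of E2 BA 98 = 0xE2.

0xE2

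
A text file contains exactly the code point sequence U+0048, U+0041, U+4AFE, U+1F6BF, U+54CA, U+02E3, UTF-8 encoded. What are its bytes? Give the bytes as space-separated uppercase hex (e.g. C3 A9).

48 41 E4 AB BE F0 9F 9A BF E5 93 8A CB A3

U+0048: 1-byte form → 48.
U+0041: 1-byte form → 41.
U+4AFE: 3-byte form → E4 AB BE.
U+1F6BF: 4-byte form → F0 9F 9A BF.
U+54CA: 3-byte form → E5 93 8A.
U+02E3: 2-byte form → CB A3.
Concatenated (14 bytes): 48 41 E4 AB BE F0 9F 9A BF E5 93 8A CB A3.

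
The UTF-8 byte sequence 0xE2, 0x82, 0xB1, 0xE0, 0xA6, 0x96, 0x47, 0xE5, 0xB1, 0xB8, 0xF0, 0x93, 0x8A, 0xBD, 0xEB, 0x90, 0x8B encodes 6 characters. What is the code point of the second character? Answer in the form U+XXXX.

Offset 0: leading byte 0xE2 = 11100010 → 3-byte char #1 = E2 82 B1.
Offset 3: leading byte 0xE0 = 11100000 → 3-byte char #2 = E0 A6 96.
Leading byte 0xE0 = 11100000 matches 1110xxxx → 3-byte sequence.
Byte 1: 0xE0 = 11100000, payload 0000 (4 bits).
Byte 2: 0xA6 = 10100110 (10xxxxxx ✓), payload 100110.
Byte 3: 0x96 = 10010110 (10xxxxxx ✓), payload 010110.
Concatenate: 0000100110010110 = 0x996 (16 bits → U+0996).

U+0996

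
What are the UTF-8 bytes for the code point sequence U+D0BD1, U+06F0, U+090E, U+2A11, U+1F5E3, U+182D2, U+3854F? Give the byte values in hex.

F3 90 AF 91 DB B0 E0 A4 8E E2 A8 91 F0 9F 97 A3 F0 98 8B 92 F0 B8 95 8F

U+D0BD1: 4-byte form → F3 90 AF 91.
U+06F0: 2-byte form → DB B0.
U+090E: 3-byte form → E0 A4 8E.
U+2A11: 3-byte form → E2 A8 91.
U+1F5E3: 4-byte form → F0 9F 97 A3.
U+182D2: 4-byte form → F0 98 8B 92.
U+3854F: 4-byte form → F0 B8 95 8F.
Concatenated (24 bytes): F3 90 AF 91 DB B0 E0 A4 8E E2 A8 91 F0 9F 97 A3 F0 98 8B 92 F0 B8 95 8F.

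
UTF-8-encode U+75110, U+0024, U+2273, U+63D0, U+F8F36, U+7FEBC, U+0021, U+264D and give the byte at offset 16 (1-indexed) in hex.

0xF1

1-indexed offset 16 is 0-indexed offset 15.
U+75110 → 4-byte form F1 B5 84 90 at offsets 0–3.
U+0024 → 1-byte form 24 at offsets 4–4.
U+2273 → 3-byte form E2 89 B3 at offsets 5–7.
U+63D0 → 3-byte form E6 8F 90 at offsets 8–10.
U+F8F36 → 4-byte form F3 B8 BC B6 at offsets 11–14.
U+7FEBC → 4-byte form F1 BF BA BC at offsets 15–18.
Offset 15 falls in char 6's range; it's byte 1 of F1 BF BA BC = 0xF1.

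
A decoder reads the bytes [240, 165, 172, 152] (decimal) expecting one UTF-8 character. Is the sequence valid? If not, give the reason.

valid

Leading byte 0xF0 = 11110000 → 4-byte form.
Continuation bytes 0xA5=10100101, 0xAC=10101100, 0x98=10011000 all match 10xxxxxx.
Decoded value 0x25B18 is ≥ 0x10000 (shortest form) and not a surrogate.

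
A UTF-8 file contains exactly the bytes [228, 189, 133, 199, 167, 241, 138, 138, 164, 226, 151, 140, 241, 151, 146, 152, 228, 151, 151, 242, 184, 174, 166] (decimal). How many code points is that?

Byte at offset 0: 0xE4 = 11100100 → 3-byte char (#1). Advance 3.
Byte at offset 3: 0xC7 = 11000111 → 2-byte char (#2). Advance 2.
Byte at offset 5: 0xF1 = 11110001 → 4-byte char (#3). Advance 4.
Byte at offset 9: 0xE2 = 11100010 → 3-byte char (#4). Advance 3.
Byte at offset 12: 0xF1 = 11110001 → 4-byte char (#5). Advance 4.
Byte at offset 16: 0xE4 = 11100100 → 3-byte char (#6). Advance 3.
Byte at offset 19: 0xF2 = 11110010 → 4-byte char (#7). Advance 4.
Reached end at offset 23 after 7 code points.

7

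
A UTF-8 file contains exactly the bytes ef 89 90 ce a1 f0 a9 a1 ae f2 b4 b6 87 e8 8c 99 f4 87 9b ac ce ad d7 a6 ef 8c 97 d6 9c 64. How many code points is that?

11

Byte at offset 0: 0xEF = 11101111 → 3-byte char (#1). Advance 3.
Byte at offset 3: 0xCE = 11001110 → 2-byte char (#2). Advance 2.
Byte at offset 5: 0xF0 = 11110000 → 4-byte char (#3). Advance 4.
Byte at offset 9: 0xF2 = 11110010 → 4-byte char (#4). Advance 4.
Byte at offset 13: 0xE8 = 11101000 → 3-byte char (#5). Advance 3.
Byte at offset 16: 0xF4 = 11110100 → 4-byte char (#6). Advance 4.
Byte at offset 20: 0xCE = 11001110 → 2-byte char (#7). Advance 2.
Byte at offset 22: 0xD7 = 11010111 → 2-byte char (#8). Advance 2.
Byte at offset 24: 0xEF = 11101111 → 3-byte char (#9). Advance 3.
Byte at offset 27: 0xD6 = 11010110 → 2-byte char (#10). Advance 2.
Byte at offset 29: 0x64 = 01100100 → 1-byte char (#11). Advance 1.
Reached end at offset 30 after 11 code points.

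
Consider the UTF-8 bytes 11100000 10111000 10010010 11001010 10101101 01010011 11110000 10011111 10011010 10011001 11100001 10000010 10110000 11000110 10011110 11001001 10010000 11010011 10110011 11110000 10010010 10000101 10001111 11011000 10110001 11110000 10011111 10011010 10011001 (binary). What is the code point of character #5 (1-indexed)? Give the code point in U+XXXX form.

Offset 0: leading byte 0xE0 = 11100000 → 3-byte char #1 = E0 B8 92.
Offset 3: leading byte 0xCA = 11001010 → 2-byte char #2 = CA AD.
Offset 5: leading byte 0x53 = 01010011 → 1-byte char #3 = 53.
Offset 6: leading byte 0xF0 = 11110000 → 4-byte char #4 = F0 9F 9A 99.
Offset 10: leading byte 0xE1 = 11100001 → 3-byte char #5 = E1 82 B0.
Leading byte 0xE1 = 11100001 matches 1110xxxx → 3-byte sequence.
Byte 1: 0xE1 = 11100001, payload 0001 (4 bits).
Byte 2: 0x82 = 10000010 (10xxxxxx ✓), payload 000010.
Byte 3: 0xB0 = 10110000 (10xxxxxx ✓), payload 110000.
Concatenate: 0001000010110000 = 0x10B0 (16 bits → U+10B0).

U+10B0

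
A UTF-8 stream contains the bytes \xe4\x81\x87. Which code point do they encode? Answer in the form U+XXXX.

U+4047

Leading byte 0xE4 = 11100100 matches 1110xxxx → 3-byte sequence.
Byte 1: 0xE4 = 11100100, payload 0100 (4 bits).
Byte 2: 0x81 = 10000001 (10xxxxxx ✓), payload 000001.
Byte 3: 0x87 = 10000111 (10xxxxxx ✓), payload 000111.
Concatenate: 0100000001000111 = 0x4047 (16 bits → U+4047).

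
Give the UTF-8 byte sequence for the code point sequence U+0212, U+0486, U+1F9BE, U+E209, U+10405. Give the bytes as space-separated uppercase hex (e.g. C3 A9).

U+0212: 2-byte form → C8 92.
U+0486: 2-byte form → D2 86.
U+1F9BE: 4-byte form → F0 9F A6 BE.
U+E209: 3-byte form → EE 88 89.
U+10405: 4-byte form → F0 90 90 85.
Concatenated (15 bytes): C8 92 D2 86 F0 9F A6 BE EE 88 89 F0 90 90 85.

C8 92 D2 86 F0 9F A6 BE EE 88 89 F0 90 90 85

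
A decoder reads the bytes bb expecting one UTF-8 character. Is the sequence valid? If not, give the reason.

invalid (continuation byte with no leading byte)

Byte 0xBB = 10111011 has the form 10xxxxxx — a continuation byte — but there is no preceding leading byte.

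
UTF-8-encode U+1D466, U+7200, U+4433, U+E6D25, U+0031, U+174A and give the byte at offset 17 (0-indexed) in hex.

U+1D466 → 4-byte form F0 9D 91 A6 at offsets 0–3.
U+7200 → 3-byte form E7 88 80 at offsets 4–6.
U+4433 → 3-byte form E4 90 B3 at offsets 7–9.
U+E6D25 → 4-byte form F3 A6 B4 A5 at offsets 10–13.
U+0031 → 1-byte form 31 at offsets 14–14.
U+174A → 3-byte form E1 9D 8A at offsets 15–17.
Offset 17 falls in char 6's range; it's byte 3 of E1 9D 8A = 0x8A.

0x8A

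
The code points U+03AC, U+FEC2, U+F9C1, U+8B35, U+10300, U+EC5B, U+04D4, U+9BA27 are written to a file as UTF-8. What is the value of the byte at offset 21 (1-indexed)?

1-indexed offset 21 is 0-indexed offset 20.
U+03AC → 2-byte form CE AC at offsets 0–1.
U+FEC2 → 3-byte form EF BB 82 at offsets 2–4.
U+F9C1 → 3-byte form EF A7 81 at offsets 5–7.
U+8B35 → 3-byte form E8 AC B5 at offsets 8–10.
U+10300 → 4-byte form F0 90 8C 80 at offsets 11–14.
U+EC5B → 3-byte form EE B1 9B at offsets 15–17.
U+04D4 → 2-byte form D3 94 at offsets 18–19.
U+9BA27 → 4-byte form F2 9B A8 A7 at offsets 20–23.
Offset 20 falls in char 8's range; it's byte 1 of F2 9B A8 A7 = 0xF2.

0xF2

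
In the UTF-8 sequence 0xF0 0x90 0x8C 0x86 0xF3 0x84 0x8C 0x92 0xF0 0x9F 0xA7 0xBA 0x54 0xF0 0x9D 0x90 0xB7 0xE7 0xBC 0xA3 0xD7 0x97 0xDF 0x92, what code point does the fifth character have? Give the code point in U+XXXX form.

U+1D437

Offset 0: leading byte 0xF0 = 11110000 → 4-byte char #1 = F0 90 8C 86.
Offset 4: leading byte 0xF3 = 11110011 → 4-byte char #2 = F3 84 8C 92.
Offset 8: leading byte 0xF0 = 11110000 → 4-byte char #3 = F0 9F A7 BA.
Offset 12: leading byte 0x54 = 01010100 → 1-byte char #4 = 54.
Offset 13: leading byte 0xF0 = 11110000 → 4-byte char #5 = F0 9D 90 B7.
Leading byte 0xF0 = 11110000 matches 11110xxx → 4-byte sequence.
Byte 1: 0xF0 = 11110000, payload 000 (3 bits).
Byte 2: 0x9D = 10011101 (10xxxxxx ✓), payload 011101.
Byte 3: 0x90 = 10010000 (10xxxxxx ✓), payload 010000.
Byte 4: 0xB7 = 10110111 (10xxxxxx ✓), payload 110111.
Concatenate: 000011101010000110111 = 0x1D437 (21 bits → U+1D437).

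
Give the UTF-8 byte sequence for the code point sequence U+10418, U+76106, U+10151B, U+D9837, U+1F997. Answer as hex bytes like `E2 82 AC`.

U+10418: 4-byte form → F0 90 90 98.
U+76106: 4-byte form → F1 B6 84 86.
U+10151B: 4-byte form → F4 81 94 9B.
U+D9837: 4-byte form → F3 99 A0 B7.
U+1F997: 4-byte form → F0 9F A6 97.
Concatenated (20 bytes): F0 90 90 98 F1 B6 84 86 F4 81 94 9B F3 99 A0 B7 F0 9F A6 97.

F0 90 90 98 F1 B6 84 86 F4 81 94 9B F3 99 A0 B7 F0 9F A6 97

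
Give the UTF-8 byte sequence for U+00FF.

U+00FF = 0xFF = 255 decimal. In range U+0080–U+07FF → 2-byte form: 110xxxxx 10xxxxxx.
Binary (11 bits): 00011111111.
Split 5+6: 00011 | 111111.
Byte 1: 11000011 = 0xC3.
Byte 2: 10111111 = 0xBF.

C3 BF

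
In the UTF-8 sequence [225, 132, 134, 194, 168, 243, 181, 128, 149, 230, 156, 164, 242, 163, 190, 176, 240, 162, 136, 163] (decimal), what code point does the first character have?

Offset 0: leading byte 0xE1 = 11100001 → 3-byte char #1 = E1 84 86.
Leading byte 0xE1 = 11100001 matches 1110xxxx → 3-byte sequence.
Byte 1: 0xE1 = 11100001, payload 0001 (4 bits).
Byte 2: 0x84 = 10000100 (10xxxxxx ✓), payload 000100.
Byte 3: 0x86 = 10000110 (10xxxxxx ✓), payload 000110.
Concatenate: 0001000100000110 = 0x1106 (16 bits → U+1106).

U+1106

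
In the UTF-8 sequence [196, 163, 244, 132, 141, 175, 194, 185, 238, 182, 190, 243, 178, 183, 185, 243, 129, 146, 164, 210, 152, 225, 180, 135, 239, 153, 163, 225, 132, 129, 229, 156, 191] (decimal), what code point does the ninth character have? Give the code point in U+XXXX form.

U+F663

Offset 0: leading byte 0xC4 = 11000100 → 2-byte char #1 = C4 A3.
Offset 2: leading byte 0xF4 = 11110100 → 4-byte char #2 = F4 84 8D AF.
Offset 6: leading byte 0xC2 = 11000010 → 2-byte char #3 = C2 B9.
Offset 8: leading byte 0xEE = 11101110 → 3-byte char #4 = EE B6 BE.
Offset 11: leading byte 0xF3 = 11110011 → 4-byte char #5 = F3 B2 B7 B9.
Offset 15: leading byte 0xF3 = 11110011 → 4-byte char #6 = F3 81 92 A4.
Offset 19: leading byte 0xD2 = 11010010 → 2-byte char #7 = D2 98.
Offset 21: leading byte 0xE1 = 11100001 → 3-byte char #8 = E1 B4 87.
Offset 24: leading byte 0xEF = 11101111 → 3-byte char #9 = EF 99 A3.
Leading byte 0xEF = 11101111 matches 1110xxxx → 3-byte sequence.
Byte 1: 0xEF = 11101111, payload 1111 (4 bits).
Byte 2: 0x99 = 10011001 (10xxxxxx ✓), payload 011001.
Byte 3: 0xA3 = 10100011 (10xxxxxx ✓), payload 100011.
Concatenate: 1111011001100011 = 0xF663 (16 bits → U+F663).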